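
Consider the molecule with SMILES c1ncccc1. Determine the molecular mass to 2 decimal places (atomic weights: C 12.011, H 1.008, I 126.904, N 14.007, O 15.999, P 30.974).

First, the molecular formula is C5H5N (counting implicit H from valence).
  C: 5 × 12.011 = 60.055
  H: 5 × 1.008 = 5.040
  N: 1 × 14.007 = 14.007
Sum: 5×12.011 + 5×1.008 + 1×14.007 = 79.102 → 79.10 g/mol.

79.10 g/mol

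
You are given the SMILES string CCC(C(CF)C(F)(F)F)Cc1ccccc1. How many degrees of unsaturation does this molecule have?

4

Molecular formula: C13H16F4.
DoU = (2C + 2 + N − H − X) / 2, where X is the halogen count and O/S are ignored.
    = (2·13 + 2 + 0 − 16 − 4) / 2 = 8 / 2 = 4.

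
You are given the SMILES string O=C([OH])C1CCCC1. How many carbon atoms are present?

Count every carbon token in the SMILES (each C, including those in ring-closure positions and inside branches).
Carbon count: 6.

6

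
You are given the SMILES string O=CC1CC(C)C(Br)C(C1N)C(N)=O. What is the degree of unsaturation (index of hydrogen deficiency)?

3

Degree of unsaturation = (number of rings) + (number of π bonds).
Ring closures in the SMILES: 1.
π bonds: 2 double bonds (each 1 DoU) → 2 DoU from unsaturation.
Total DoU = 1 + 2 = 3.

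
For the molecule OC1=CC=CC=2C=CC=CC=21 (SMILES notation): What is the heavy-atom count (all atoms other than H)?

Every atom symbol written in the SMILES (organic subset) is one heavy atom; implicit H are not written.
Heavy atoms by element → C:10, O:1.
Total: 11.

11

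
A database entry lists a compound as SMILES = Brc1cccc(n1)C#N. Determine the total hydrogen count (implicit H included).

3

Walk through each heavy atom and fill implicit hydrogens from standard valence (C 4, N 3, O 2, S 2, halogen 1); for lowercase aromatic atoms, an aromatic c carries 1 H when it has two neighbours and 0 H with three, and aromatic n carries 0 H:
  atom 1: Br (halogen, monovalent) → 0 H
  atom 2: aromatic c, 3 neighbours → 0 H
  atom 3: aromatic c, 2 neighbours → 1 H
  atom 4: aromatic c, 2 neighbours → 1 H
  atom 5: aromatic c, 2 neighbours → 1 H
  atom 6: aromatic c, 3 neighbours → 0 H
  atom 7: aromatic n, 2 neighbours → 0 H
  atom 8: C, bond orders sum to 4 (valence 4) → 0 H
  atom 9: N, bond orders sum to 3 (valence 3) → 0 H
Total hydrogens: 3.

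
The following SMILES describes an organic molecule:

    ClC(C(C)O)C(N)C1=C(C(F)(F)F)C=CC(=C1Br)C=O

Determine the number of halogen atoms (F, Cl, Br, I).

5

Halogen atoms appear at heavy-atom positions 1, 11, 12, 13, 18 (1×Br, 1×Cl, 3×F).
Other groups present: 1 aldehyde, 1 hydroxyl, 1 primary amine.
Halogen count: 5.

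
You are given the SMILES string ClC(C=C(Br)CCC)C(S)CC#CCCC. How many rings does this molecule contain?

0

In SMILES, each pair of matching ring-closure digits denotes one ring-closing bond; the number of such bonds equals the number of independent rings.
Ring-closure bonds here: 0.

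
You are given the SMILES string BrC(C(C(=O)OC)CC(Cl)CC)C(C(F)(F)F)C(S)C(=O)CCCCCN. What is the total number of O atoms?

3

Scan the SMILES for O atoms (remember two-letter symbols like Cl and Br are single atoms).
Oxygen count: 3.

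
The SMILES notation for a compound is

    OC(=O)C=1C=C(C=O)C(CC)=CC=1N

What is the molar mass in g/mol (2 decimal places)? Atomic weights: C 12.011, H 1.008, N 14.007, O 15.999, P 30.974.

193.20 g/mol

First, the molecular formula is C10H11NO3 (counting implicit H from valence).
  C: 10 × 12.011 = 120.110
  H: 11 × 1.008 = 11.088
  N: 1 × 14.007 = 14.007
  O: 3 × 15.999 = 47.997
Sum: 10×12.011 + 11×1.008 + 1×14.007 + 3×15.999 = 193.202 → 193.20 g/mol.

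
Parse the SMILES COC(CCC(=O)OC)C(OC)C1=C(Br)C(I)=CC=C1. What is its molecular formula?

C14H18BrIO4

Walk through each heavy atom and fill implicit hydrogens from standard valence (C 4, N 3, O 2, S 2, halogen 1):
  atom 1: C, bond orders sum to 1 (valence 4) → 3 H
  atom 2: O, bond orders sum to 2 (valence 2) → 0 H
  atom 3: C, bond orders sum to 3 (valence 4) → 1 H
  atom 4: C, bond orders sum to 2 (valence 4) → 2 H
  atom 5: C, bond orders sum to 2 (valence 4) → 2 H
  atom 6: C, bond orders sum to 4 (valence 4) → 0 H
  atom 7: O, bond orders sum to 2 (valence 2) → 0 H
  atom 8: O, bond orders sum to 2 (valence 2) → 0 H
  atom 9: C, bond orders sum to 1 (valence 4) → 3 H
  atom 10: C, bond orders sum to 3 (valence 4) → 1 H
  atom 11: O, bond orders sum to 2 (valence 2) → 0 H
  atom 12: C, bond orders sum to 1 (valence 4) → 3 H
  atom 13: C, bond orders sum to 4 (valence 4) → 0 H
  atom 14: C, bond orders sum to 4 (valence 4) → 0 H
  atom 15: Br (halogen, monovalent) → 0 H
  atom 16: C, bond orders sum to 4 (valence 4) → 0 H
  atom 17: I (halogen, monovalent) → 0 H
  atom 18: C, bond orders sum to 3 (valence 4) → 1 H
  atom 19: C, bond orders sum to 3 (valence 4) → 1 H
  atom 20: C, bond orders sum to 3 (valence 4) → 1 H
Totals → C:14, H:18, Br:1, I:1, O:4.
In Hill order: C14H18BrIO4.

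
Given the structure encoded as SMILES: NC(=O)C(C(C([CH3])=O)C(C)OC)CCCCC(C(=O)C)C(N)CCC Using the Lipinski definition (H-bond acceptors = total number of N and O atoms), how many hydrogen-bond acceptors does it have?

N atoms: 2; O atoms: 4.
Lipinski HBA = 2 + 4 = 6.

6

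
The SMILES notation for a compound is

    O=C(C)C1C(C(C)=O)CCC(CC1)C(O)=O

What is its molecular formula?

C12H18O4

Walk through each heavy atom and fill implicit hydrogens from standard valence (C 4, N 3, O 2, S 2, halogen 1):
  atom 1: O, bond orders sum to 2 (valence 2) → 0 H
  atom 2: C, bond orders sum to 4 (valence 4) → 0 H
  atom 3: C, bond orders sum to 1 (valence 4) → 3 H
  atom 4: C, bond orders sum to 3 (valence 4) → 1 H
  atom 5: C, bond orders sum to 3 (valence 4) → 1 H
  atom 6: C, bond orders sum to 4 (valence 4) → 0 H
  atom 7: C, bond orders sum to 1 (valence 4) → 3 H
  atom 8: O, bond orders sum to 2 (valence 2) → 0 H
  atom 9: C, bond orders sum to 2 (valence 4) → 2 H
  atom 10: C, bond orders sum to 2 (valence 4) → 2 H
  atom 11: C, bond orders sum to 3 (valence 4) → 1 H
  atom 12: C, bond orders sum to 2 (valence 4) → 2 H
  atom 13: C, bond orders sum to 2 (valence 4) → 2 H
  atom 14: C, bond orders sum to 4 (valence 4) → 0 H
  atom 15: O, bond orders sum to 1 (valence 2) → 1 H
  atom 16: O, bond orders sum to 2 (valence 2) → 0 H
Totals → C:12, H:18, O:4.
In Hill order: C12H18O4.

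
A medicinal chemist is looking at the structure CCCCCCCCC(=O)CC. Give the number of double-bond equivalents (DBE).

1

Degree of unsaturation = (number of rings) + (number of π bonds).
Ring closures in the SMILES: 0.
π bonds: 1 double bond (each 1 DoU) → 1 DoU from unsaturation.
Total DoU = 0 + 1 = 1.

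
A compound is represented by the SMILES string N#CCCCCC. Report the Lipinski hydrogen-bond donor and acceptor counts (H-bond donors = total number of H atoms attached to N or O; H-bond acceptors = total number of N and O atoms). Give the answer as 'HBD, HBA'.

Donors: find every N or O and count the H atoms it carries.
  atom 1 (N): bond orders sum to 3 → 0 H
Lipinski HBD = 0.
Acceptors: N atoms = 1, O atoms = 0 → HBA = 1.

0, 1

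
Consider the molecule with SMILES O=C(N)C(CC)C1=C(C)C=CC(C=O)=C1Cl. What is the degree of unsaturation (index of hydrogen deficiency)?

6

Molecular formula: C12H14ClNO2.
DoU = (2C + 2 + N − H − X) / 2, where X is the halogen count and O/S are ignored.
    = (2·12 + 2 + 1 − 14 − 1) / 2 = 12 / 2 = 6.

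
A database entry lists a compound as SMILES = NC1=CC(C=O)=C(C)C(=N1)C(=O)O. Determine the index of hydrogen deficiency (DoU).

6

Degree of unsaturation = (number of rings) + (number of π bonds).
Ring closures in the SMILES: 1.
π bonds: 5 double bonds (each 1 DoU) → 5 DoU from unsaturation.
Total DoU = 1 + 5 = 6.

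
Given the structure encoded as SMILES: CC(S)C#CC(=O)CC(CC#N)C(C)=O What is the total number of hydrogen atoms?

13

Walk through each heavy atom and fill implicit hydrogens from standard valence (C 4, N 3, O 2, S 2, halogen 1):
  atom 1: C, bond orders sum to 1 (valence 4) → 3 H
  atom 2: C, bond orders sum to 3 (valence 4) → 1 H
  atom 3: S, bond orders sum to 1 (valence 2) → 1 H
  atom 4: C, bond orders sum to 4 (valence 4) → 0 H
  atom 5: C, bond orders sum to 4 (valence 4) → 0 H
  atom 6: C, bond orders sum to 4 (valence 4) → 0 H
  atom 7: O, bond orders sum to 2 (valence 2) → 0 H
  atom 8: C, bond orders sum to 2 (valence 4) → 2 H
  atom 9: C, bond orders sum to 3 (valence 4) → 1 H
  atom 10: C, bond orders sum to 2 (valence 4) → 2 H
  atom 11: C, bond orders sum to 4 (valence 4) → 0 H
  atom 12: N, bond orders sum to 3 (valence 3) → 0 H
  atom 13: C, bond orders sum to 4 (valence 4) → 0 H
  atom 14: C, bond orders sum to 1 (valence 4) → 3 H
  atom 15: O, bond orders sum to 2 (valence 2) → 0 H
Total hydrogens: 13.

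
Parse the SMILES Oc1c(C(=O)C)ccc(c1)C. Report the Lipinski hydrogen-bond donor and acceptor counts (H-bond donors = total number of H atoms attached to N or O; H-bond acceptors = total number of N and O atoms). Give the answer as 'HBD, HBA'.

1, 2

Donors: find every N or O and count the H atoms it carries.
  atom 1 (O): bond orders sum to 1 → 1 H
  atom 5 (O): bond orders sum to 2 → 0 H
Lipinski HBD = 1.
Acceptors: N atoms = 0, O atoms = 2 → HBA = 2.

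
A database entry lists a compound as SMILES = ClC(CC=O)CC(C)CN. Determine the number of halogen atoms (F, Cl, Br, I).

1

Halogen atoms appear at heavy-atom position 1 (1×Cl).
Other groups present: 1 aldehyde, 1 primary amine.
Halogen count: 1.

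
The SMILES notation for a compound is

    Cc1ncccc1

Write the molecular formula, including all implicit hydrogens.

Walk through each heavy atom and fill implicit hydrogens from standard valence (C 4, N 3, O 2, S 2, halogen 1); for lowercase aromatic atoms, an aromatic c carries 1 H when it has two neighbours and 0 H with three, and aromatic n carries 0 H:
  atom 1: C, bond orders sum to 1 (valence 4) → 3 H
  atom 2: aromatic c, 3 neighbours → 0 H
  atom 3: aromatic n, 2 neighbours → 0 H
  atom 4: aromatic c, 2 neighbours → 1 H
  atom 5: aromatic c, 2 neighbours → 1 H
  atom 6: aromatic c, 2 neighbours → 1 H
  atom 7: aromatic c, 2 neighbours → 1 H
Totals → C:6, H:7, N:1.
In Hill order: C6H7N.

C6H7N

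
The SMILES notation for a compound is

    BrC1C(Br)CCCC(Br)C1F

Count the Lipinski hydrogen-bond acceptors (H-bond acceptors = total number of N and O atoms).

0

N atoms: 0; O atoms: 0.
Lipinski HBA = 0 + 0 = 0.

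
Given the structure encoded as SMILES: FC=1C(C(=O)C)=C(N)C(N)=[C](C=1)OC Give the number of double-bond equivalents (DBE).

Degree of unsaturation = (number of rings) + (number of π bonds).
Ring closures in the SMILES: 1.
π bonds: 4 double bonds (each 1 DoU) → 4 DoU from unsaturation.
Total DoU = 1 + 4 = 5.

5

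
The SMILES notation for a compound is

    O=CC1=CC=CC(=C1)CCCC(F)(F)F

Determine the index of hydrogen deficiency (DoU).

Degree of unsaturation = (number of rings) + (number of π bonds).
Ring closures in the SMILES: 1.
π bonds: 4 double bonds (each 1 DoU) → 4 DoU from unsaturation.
Total DoU = 1 + 4 = 5.

5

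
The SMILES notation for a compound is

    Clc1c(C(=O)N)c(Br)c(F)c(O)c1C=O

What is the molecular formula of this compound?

Walk through each heavy atom and fill implicit hydrogens from standard valence (C 4, N 3, O 2, S 2, halogen 1); for lowercase aromatic atoms, an aromatic c carries 1 H when it has two neighbours and 0 H with three, and aromatic n carries 0 H:
  atom 1: Cl (halogen, monovalent) → 0 H
  atom 2: aromatic c, 3 neighbours → 0 H
  atom 3: aromatic c, 3 neighbours → 0 H
  atom 4: C, bond orders sum to 4 (valence 4) → 0 H
  atom 5: O, bond orders sum to 2 (valence 2) → 0 H
  atom 6: N, bond orders sum to 1 (valence 3) → 2 H
  atom 7: aromatic c, 3 neighbours → 0 H
  atom 8: Br (halogen, monovalent) → 0 H
  atom 9: aromatic c, 3 neighbours → 0 H
  atom 10: F (halogen, monovalent) → 0 H
  atom 11: aromatic c, 3 neighbours → 0 H
  atom 12: O, bond orders sum to 1 (valence 2) → 1 H
  atom 13: aromatic c, 3 neighbours → 0 H
  atom 14: C, bond orders sum to 3 (valence 4) → 1 H
  atom 15: O, bond orders sum to 2 (valence 2) → 0 H
Totals → C:8, H:4, Br:1, Cl:1, F:1, N:1, O:3.

C8H4BrClFNO3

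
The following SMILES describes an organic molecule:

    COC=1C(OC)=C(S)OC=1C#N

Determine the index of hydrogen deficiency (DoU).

Degree of unsaturation = (number of rings) + (number of π bonds).
Ring closures in the SMILES: 1.
π bonds: 2 double bonds (each 1 DoU), 1 triple bond (each 2 DoU) → 4 DoU from unsaturation.
Total DoU = 1 + 4 = 5.

5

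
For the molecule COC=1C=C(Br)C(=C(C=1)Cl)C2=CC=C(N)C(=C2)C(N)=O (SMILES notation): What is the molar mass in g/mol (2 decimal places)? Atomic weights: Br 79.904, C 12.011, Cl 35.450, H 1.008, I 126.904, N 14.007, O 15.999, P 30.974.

First, the molecular formula is C14H12BrClN2O2 (counting implicit H from valence).
  Br: 1 × 79.904 = 79.904
  C: 14 × 12.011 = 168.154
  Cl: 1 × 35.450 = 35.450
  H: 12 × 1.008 = 12.096
  N: 2 × 14.007 = 28.014
  O: 2 × 15.999 = 31.998
Sum: 1×79.904 + 14×12.011 + 1×35.450 + 12×1.008 + 2×14.007 + 2×15.999 = 355.616 → 355.62 g/mol.

355.62 g/mol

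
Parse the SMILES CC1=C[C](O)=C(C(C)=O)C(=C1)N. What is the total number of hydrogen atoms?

11

Walk through each heavy atom and fill implicit hydrogens from standard valence (C 4, N 3, O 2, S 2, halogen 1):
  atom 1: C, bond orders sum to 1 (valence 4) → 3 H
  atom 2: C, bond orders sum to 4 (valence 4) → 0 H
  atom 3: C, bond orders sum to 3 (valence 4) → 1 H
  atom 4: C with explicit H count 0
  atom 5: O, bond orders sum to 1 (valence 2) → 1 H
  atom 6: C, bond orders sum to 4 (valence 4) → 0 H
  atom 7: C, bond orders sum to 4 (valence 4) → 0 H
  atom 8: C, bond orders sum to 1 (valence 4) → 3 H
  atom 9: O, bond orders sum to 2 (valence 2) → 0 H
  atom 10: C, bond orders sum to 4 (valence 4) → 0 H
  atom 11: C, bond orders sum to 3 (valence 4) → 1 H
  atom 12: N, bond orders sum to 1 (valence 3) → 2 H
Total hydrogens: 11.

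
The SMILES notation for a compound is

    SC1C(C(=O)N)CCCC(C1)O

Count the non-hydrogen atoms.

Every atom symbol written in the SMILES (organic subset) is one heavy atom; implicit H are not written.
Heavy atoms by element → C:8, N:1, O:2, S:1.
Total: 12.

12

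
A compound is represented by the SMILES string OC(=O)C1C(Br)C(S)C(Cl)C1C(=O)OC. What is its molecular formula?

C8H10BrClO4S

Walk through each heavy atom and fill implicit hydrogens from standard valence (C 4, N 3, O 2, S 2, halogen 1):
  atom 1: O, bond orders sum to 1 (valence 2) → 1 H
  atom 2: C, bond orders sum to 4 (valence 4) → 0 H
  atom 3: O, bond orders sum to 2 (valence 2) → 0 H
  atom 4: C, bond orders sum to 3 (valence 4) → 1 H
  atom 5: C, bond orders sum to 3 (valence 4) → 1 H
  atom 6: Br (halogen, monovalent) → 0 H
  atom 7: C, bond orders sum to 3 (valence 4) → 1 H
  atom 8: S, bond orders sum to 1 (valence 2) → 1 H
  atom 9: C, bond orders sum to 3 (valence 4) → 1 H
  atom 10: Cl (halogen, monovalent) → 0 H
  atom 11: C, bond orders sum to 3 (valence 4) → 1 H
  atom 12: C, bond orders sum to 4 (valence 4) → 0 H
  atom 13: O, bond orders sum to 2 (valence 2) → 0 H
  atom 14: O, bond orders sum to 2 (valence 2) → 0 H
  atom 15: C, bond orders sum to 1 (valence 4) → 3 H
Totals → C:8, H:10, Br:1, Cl:1, O:4, S:1.
In Hill order: C8H10BrClO4S.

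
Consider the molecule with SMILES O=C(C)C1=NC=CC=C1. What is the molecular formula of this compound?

Walk through each heavy atom and fill implicit hydrogens from standard valence (C 4, N 3, O 2, S 2, halogen 1):
  atom 1: O, bond orders sum to 2 (valence 2) → 0 H
  atom 2: C, bond orders sum to 4 (valence 4) → 0 H
  atom 3: C, bond orders sum to 1 (valence 4) → 3 H
  atom 4: C, bond orders sum to 4 (valence 4) → 0 H
  atom 5: N, bond orders sum to 3 (valence 3) → 0 H
  atom 6: C, bond orders sum to 3 (valence 4) → 1 H
  atom 7: C, bond orders sum to 3 (valence 4) → 1 H
  atom 8: C, bond orders sum to 3 (valence 4) → 1 H
  atom 9: C, bond orders sum to 3 (valence 4) → 1 H
Totals → C:7, H:7, N:1, O:1.
In Hill order: C7H7NO.

C7H7NO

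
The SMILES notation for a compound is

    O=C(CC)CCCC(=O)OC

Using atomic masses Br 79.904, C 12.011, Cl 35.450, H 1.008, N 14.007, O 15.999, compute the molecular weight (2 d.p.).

158.20 g/mol

First, the molecular formula is C8H14O3 (counting implicit H from valence).
  C: 8 × 12.011 = 96.088
  H: 14 × 1.008 = 14.112
  O: 3 × 15.999 = 47.997
Sum: 8×12.011 + 14×1.008 + 3×15.999 = 158.197 → 158.20 g/mol.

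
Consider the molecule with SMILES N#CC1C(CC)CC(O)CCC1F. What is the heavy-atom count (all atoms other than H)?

13

Every atom symbol written in the SMILES (organic subset) is one heavy atom; implicit H are not written.
Heavy atoms by element → C:10, F:1, N:1, O:1.
Total: 13.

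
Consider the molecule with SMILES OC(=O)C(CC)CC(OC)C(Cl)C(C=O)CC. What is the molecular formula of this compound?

Walk through each heavy atom and fill implicit hydrogens from standard valence (C 4, N 3, O 2, S 2, halogen 1):
  atom 1: O, bond orders sum to 1 (valence 2) → 1 H
  atom 2: C, bond orders sum to 4 (valence 4) → 0 H
  atom 3: O, bond orders sum to 2 (valence 2) → 0 H
  atom 4: C, bond orders sum to 3 (valence 4) → 1 H
  atom 5: C, bond orders sum to 2 (valence 4) → 2 H
  atom 6: C, bond orders sum to 1 (valence 4) → 3 H
  atom 7: C, bond orders sum to 2 (valence 4) → 2 H
  atom 8: C, bond orders sum to 3 (valence 4) → 1 H
  atom 9: O, bond orders sum to 2 (valence 2) → 0 H
  atom 10: C, bond orders sum to 1 (valence 4) → 3 H
  atom 11: C, bond orders sum to 3 (valence 4) → 1 H
  atom 12: Cl (halogen, monovalent) → 0 H
  atom 13: C, bond orders sum to 3 (valence 4) → 1 H
  atom 14: C, bond orders sum to 3 (valence 4) → 1 H
  atom 15: O, bond orders sum to 2 (valence 2) → 0 H
  atom 16: C, bond orders sum to 2 (valence 4) → 2 H
  atom 17: C, bond orders sum to 1 (valence 4) → 3 H
Totals → C:12, H:21, Cl:1, O:4.

C12H21ClO4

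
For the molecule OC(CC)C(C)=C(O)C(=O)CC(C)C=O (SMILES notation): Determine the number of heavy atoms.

15

Every atom symbol written in the SMILES (organic subset) is one heavy atom; implicit H are not written.
Heavy atoms by element → C:11, O:4.
Total: 15.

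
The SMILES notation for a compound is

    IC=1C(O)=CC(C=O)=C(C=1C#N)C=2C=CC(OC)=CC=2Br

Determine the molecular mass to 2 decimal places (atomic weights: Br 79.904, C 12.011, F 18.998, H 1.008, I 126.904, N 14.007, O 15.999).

458.05 g/mol

First, the molecular formula is C15H9BrINO3 (counting implicit H from valence).
  Br: 1 × 79.904 = 79.904
  C: 15 × 12.011 = 180.165
  H: 9 × 1.008 = 9.072
  I: 1 × 126.904 = 126.904
  N: 1 × 14.007 = 14.007
  O: 3 × 15.999 = 47.997
Sum: 1×79.904 + 15×12.011 + 9×1.008 + 1×126.904 + 1×14.007 + 3×15.999 = 458.049 → 458.05 g/mol.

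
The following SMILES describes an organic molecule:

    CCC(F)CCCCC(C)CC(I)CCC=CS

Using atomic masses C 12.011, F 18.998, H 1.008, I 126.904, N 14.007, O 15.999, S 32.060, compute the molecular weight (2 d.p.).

386.35 g/mol

First, the molecular formula is C15H28FIS (counting implicit H from valence).
  C: 15 × 12.011 = 180.165
  F: 1 × 18.998 = 18.998
  H: 28 × 1.008 = 28.224
  I: 1 × 126.904 = 126.904
  S: 1 × 32.060 = 32.060
Sum: 15×12.011 + 1×18.998 + 28×1.008 + 1×126.904 + 1×32.060 = 386.351 → 386.35 g/mol.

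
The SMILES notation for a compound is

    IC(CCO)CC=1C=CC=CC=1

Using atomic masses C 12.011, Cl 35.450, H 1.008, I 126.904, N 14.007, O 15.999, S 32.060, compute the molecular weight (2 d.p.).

276.12 g/mol

First, the molecular formula is C10H13IO (counting implicit H from valence).
  C: 10 × 12.011 = 120.110
  H: 13 × 1.008 = 13.104
  I: 1 × 126.904 = 126.904
  O: 1 × 15.999 = 15.999
Sum: 10×12.011 + 13×1.008 + 1×126.904 + 1×15.999 = 276.117 → 276.12 g/mol.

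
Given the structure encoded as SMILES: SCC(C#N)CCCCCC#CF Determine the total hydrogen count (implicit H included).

Walk through each heavy atom and fill implicit hydrogens from standard valence (C 4, N 3, O 2, S 2, halogen 1):
  atom 1: S, bond orders sum to 1 (valence 2) → 1 H
  atom 2: C, bond orders sum to 2 (valence 4) → 2 H
  atom 3: C, bond orders sum to 3 (valence 4) → 1 H
  atom 4: C, bond orders sum to 4 (valence 4) → 0 H
  atom 5: N, bond orders sum to 3 (valence 3) → 0 H
  atom 6: C, bond orders sum to 2 (valence 4) → 2 H
  atom 7: C, bond orders sum to 2 (valence 4) → 2 H
  atom 8: C, bond orders sum to 2 (valence 4) → 2 H
  atom 9: C, bond orders sum to 2 (valence 4) → 2 H
  atom 10: C, bond orders sum to 2 (valence 4) → 2 H
  atom 11: C, bond orders sum to 4 (valence 4) → 0 H
  atom 12: C, bond orders sum to 4 (valence 4) → 0 H
  atom 13: F (halogen, monovalent) → 0 H
Total hydrogens: 14.

14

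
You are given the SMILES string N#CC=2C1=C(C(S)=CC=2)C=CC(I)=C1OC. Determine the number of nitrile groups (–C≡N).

1

The nitrile motif appears at heavy-atom position 2 in the SMILES.
Other groups present: 1 ether, 1 thiol.
Nitrile count: 1.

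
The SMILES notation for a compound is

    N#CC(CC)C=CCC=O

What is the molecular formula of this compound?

C8H11NO

Walk through each heavy atom and fill implicit hydrogens from standard valence (C 4, N 3, O 2, S 2, halogen 1):
  atom 1: N, bond orders sum to 3 (valence 3) → 0 H
  atom 2: C, bond orders sum to 4 (valence 4) → 0 H
  atom 3: C, bond orders sum to 3 (valence 4) → 1 H
  atom 4: C, bond orders sum to 2 (valence 4) → 2 H
  atom 5: C, bond orders sum to 1 (valence 4) → 3 H
  atom 6: C, bond orders sum to 3 (valence 4) → 1 H
  atom 7: C, bond orders sum to 3 (valence 4) → 1 H
  atom 8: C, bond orders sum to 2 (valence 4) → 2 H
  atom 9: C, bond orders sum to 3 (valence 4) → 1 H
  atom 10: O, bond orders sum to 2 (valence 2) → 0 H
Totals → C:8, H:11, N:1, O:1.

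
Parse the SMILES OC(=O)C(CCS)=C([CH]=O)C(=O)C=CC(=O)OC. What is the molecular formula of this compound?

Walk through each heavy atom and fill implicit hydrogens from standard valence (C 4, N 3, O 2, S 2, halogen 1):
  atom 1: O, bond orders sum to 1 (valence 2) → 1 H
  atom 2: C, bond orders sum to 4 (valence 4) → 0 H
  atom 3: O, bond orders sum to 2 (valence 2) → 0 H
  atom 4: C, bond orders sum to 4 (valence 4) → 0 H
  atom 5: C, bond orders sum to 2 (valence 4) → 2 H
  atom 6: C, bond orders sum to 2 (valence 4) → 2 H
  atom 7: S, bond orders sum to 1 (valence 2) → 1 H
  atom 8: C, bond orders sum to 4 (valence 4) → 0 H
  atom 9: C with explicit H count 1
  atom 10: O, bond orders sum to 2 (valence 2) → 0 H
  atom 11: C, bond orders sum to 4 (valence 4) → 0 H
  atom 12: O, bond orders sum to 2 (valence 2) → 0 H
  atom 13: C, bond orders sum to 3 (valence 4) → 1 H
  atom 14: C, bond orders sum to 3 (valence 4) → 1 H
  atom 15: C, bond orders sum to 4 (valence 4) → 0 H
  atom 16: O, bond orders sum to 2 (valence 2) → 0 H
  atom 17: O, bond orders sum to 2 (valence 2) → 0 H
  atom 18: C, bond orders sum to 1 (valence 4) → 3 H
Totals → C:11, H:12, O:6, S:1.

C11H12O6S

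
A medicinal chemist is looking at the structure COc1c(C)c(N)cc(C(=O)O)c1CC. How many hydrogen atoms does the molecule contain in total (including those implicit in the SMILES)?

15

Walk through each heavy atom and fill implicit hydrogens from standard valence (C 4, N 3, O 2, S 2, halogen 1); for lowercase aromatic atoms, an aromatic c carries 1 H when it has two neighbours and 0 H with three, and aromatic n carries 0 H:
  atom 1: C, bond orders sum to 1 (valence 4) → 3 H
  atom 2: O, bond orders sum to 2 (valence 2) → 0 H
  atom 3: aromatic c, 3 neighbours → 0 H
  atom 4: aromatic c, 3 neighbours → 0 H
  atom 5: C, bond orders sum to 1 (valence 4) → 3 H
  atom 6: aromatic c, 3 neighbours → 0 H
  atom 7: N, bond orders sum to 1 (valence 3) → 2 H
  atom 8: aromatic c, 2 neighbours → 1 H
  atom 9: aromatic c, 3 neighbours → 0 H
  atom 10: C, bond orders sum to 4 (valence 4) → 0 H
  atom 11: O, bond orders sum to 2 (valence 2) → 0 H
  atom 12: O, bond orders sum to 1 (valence 2) → 1 H
  atom 13: aromatic c, 3 neighbours → 0 H
  atom 14: C, bond orders sum to 2 (valence 4) → 2 H
  atom 15: C, bond orders sum to 1 (valence 4) → 3 H
Total hydrogens: 15.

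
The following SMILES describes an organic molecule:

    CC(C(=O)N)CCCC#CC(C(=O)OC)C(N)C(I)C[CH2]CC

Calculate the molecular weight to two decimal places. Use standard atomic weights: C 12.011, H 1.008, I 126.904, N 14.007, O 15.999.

436.33 g/mol

First, the molecular formula is C17H29IN2O3 (counting implicit H from valence).
  C: 17 × 12.011 = 204.187
  H: 29 × 1.008 = 29.232
  I: 1 × 126.904 = 126.904
  N: 2 × 14.007 = 28.014
  O: 3 × 15.999 = 47.997
Sum: 17×12.011 + 29×1.008 + 1×126.904 + 2×14.007 + 3×15.999 = 436.334 → 436.33 g/mol.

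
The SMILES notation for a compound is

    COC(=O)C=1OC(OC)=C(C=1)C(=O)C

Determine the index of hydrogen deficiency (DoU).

5

Molecular formula: C9H10O5.
DoU = (2C + 2 + N − H − X) / 2, where X is the halogen count and O/S are ignored.
    = (2·9 + 2 + 0 − 10 − 0) / 2 = 10 / 2 = 5.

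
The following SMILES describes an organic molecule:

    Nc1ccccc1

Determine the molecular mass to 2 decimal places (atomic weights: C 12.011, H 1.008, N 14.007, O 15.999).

First, the molecular formula is C6H7N (counting implicit H from valence).
  C: 6 × 12.011 = 72.066
  H: 7 × 1.008 = 7.056
  N: 1 × 14.007 = 14.007
Sum: 6×12.011 + 7×1.008 + 1×14.007 = 93.129 → 93.13 g/mol.

93.13 g/mol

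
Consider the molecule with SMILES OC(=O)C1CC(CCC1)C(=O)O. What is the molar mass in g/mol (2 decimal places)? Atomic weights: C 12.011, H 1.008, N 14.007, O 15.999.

172.18 g/mol

First, the molecular formula is C8H12O4 (counting implicit H from valence).
  C: 8 × 12.011 = 96.088
  H: 12 × 1.008 = 12.096
  O: 4 × 15.999 = 63.996
Sum: 8×12.011 + 12×1.008 + 4×15.999 = 172.180 → 172.18 g/mol.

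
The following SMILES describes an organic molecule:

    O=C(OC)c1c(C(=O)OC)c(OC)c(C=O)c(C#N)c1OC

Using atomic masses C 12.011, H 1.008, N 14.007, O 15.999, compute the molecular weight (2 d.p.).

307.26 g/mol

First, the molecular formula is C14H13NO7 (counting implicit H from valence).
  C: 14 × 12.011 = 168.154
  H: 13 × 1.008 = 13.104
  N: 1 × 14.007 = 14.007
  O: 7 × 15.999 = 111.993
Sum: 14×12.011 + 13×1.008 + 1×14.007 + 7×15.999 = 307.258 → 307.26 g/mol.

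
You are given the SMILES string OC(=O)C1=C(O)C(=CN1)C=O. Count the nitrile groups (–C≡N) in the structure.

Scan the SMILES for the nitrile motif — none present.
Groups that are present: 1 aldehyde, 1 carboxylic acid, 1 hydroxyl.

0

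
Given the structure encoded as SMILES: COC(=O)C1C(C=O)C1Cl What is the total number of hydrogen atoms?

7

Walk through each heavy atom and fill implicit hydrogens from standard valence (C 4, N 3, O 2, S 2, halogen 1):
  atom 1: C, bond orders sum to 1 (valence 4) → 3 H
  atom 2: O, bond orders sum to 2 (valence 2) → 0 H
  atom 3: C, bond orders sum to 4 (valence 4) → 0 H
  atom 4: O, bond orders sum to 2 (valence 2) → 0 H
  atom 5: C, bond orders sum to 3 (valence 4) → 1 H
  atom 6: C, bond orders sum to 3 (valence 4) → 1 H
  atom 7: C, bond orders sum to 3 (valence 4) → 1 H
  atom 8: O, bond orders sum to 2 (valence 2) → 0 H
  atom 9: C, bond orders sum to 3 (valence 4) → 1 H
  atom 10: Cl (halogen, monovalent) → 0 H
Total hydrogens: 7.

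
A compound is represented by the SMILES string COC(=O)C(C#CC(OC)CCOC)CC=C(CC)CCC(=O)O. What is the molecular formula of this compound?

C18H28O6

Walk through each heavy atom and fill implicit hydrogens from standard valence (C 4, N 3, O 2, S 2, halogen 1):
  atom 1: C, bond orders sum to 1 (valence 4) → 3 H
  atom 2: O, bond orders sum to 2 (valence 2) → 0 H
  atom 3: C, bond orders sum to 4 (valence 4) → 0 H
  atom 4: O, bond orders sum to 2 (valence 2) → 0 H
  atom 5: C, bond orders sum to 3 (valence 4) → 1 H
  atom 6: C, bond orders sum to 4 (valence 4) → 0 H
  atom 7: C, bond orders sum to 4 (valence 4) → 0 H
  atom 8: C, bond orders sum to 3 (valence 4) → 1 H
  atom 9: O, bond orders sum to 2 (valence 2) → 0 H
  atom 10: C, bond orders sum to 1 (valence 4) → 3 H
  atom 11: C, bond orders sum to 2 (valence 4) → 2 H
  atom 12: C, bond orders sum to 2 (valence 4) → 2 H
  atom 13: O, bond orders sum to 2 (valence 2) → 0 H
  atom 14: C, bond orders sum to 1 (valence 4) → 3 H
  atom 15: C, bond orders sum to 2 (valence 4) → 2 H
  atom 16: C, bond orders sum to 3 (valence 4) → 1 H
  atom 17: C, bond orders sum to 4 (valence 4) → 0 H
  atom 18: C, bond orders sum to 2 (valence 4) → 2 H
  atom 19: C, bond orders sum to 1 (valence 4) → 3 H
  atom 20: C, bond orders sum to 2 (valence 4) → 2 H
  atom 21: C, bond orders sum to 2 (valence 4) → 2 H
  atom 22: C, bond orders sum to 4 (valence 4) → 0 H
  atom 23: O, bond orders sum to 2 (valence 2) → 0 H
  atom 24: O, bond orders sum to 1 (valence 2) → 1 H
Totals → C:18, H:28, O:6.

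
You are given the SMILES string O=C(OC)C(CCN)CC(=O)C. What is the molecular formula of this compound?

Walk through each heavy atom and fill implicit hydrogens from standard valence (C 4, N 3, O 2, S 2, halogen 1):
  atom 1: O, bond orders sum to 2 (valence 2) → 0 H
  atom 2: C, bond orders sum to 4 (valence 4) → 0 H
  atom 3: O, bond orders sum to 2 (valence 2) → 0 H
  atom 4: C, bond orders sum to 1 (valence 4) → 3 H
  atom 5: C, bond orders sum to 3 (valence 4) → 1 H
  atom 6: C, bond orders sum to 2 (valence 4) → 2 H
  atom 7: C, bond orders sum to 2 (valence 4) → 2 H
  atom 8: N, bond orders sum to 1 (valence 3) → 2 H
  atom 9: C, bond orders sum to 2 (valence 4) → 2 H
  atom 10: C, bond orders sum to 4 (valence 4) → 0 H
  atom 11: O, bond orders sum to 2 (valence 2) → 0 H
  atom 12: C, bond orders sum to 1 (valence 4) → 3 H
Totals → C:8, H:15, N:1, O:3.
In Hill order: C8H15NO3.

C8H15NO3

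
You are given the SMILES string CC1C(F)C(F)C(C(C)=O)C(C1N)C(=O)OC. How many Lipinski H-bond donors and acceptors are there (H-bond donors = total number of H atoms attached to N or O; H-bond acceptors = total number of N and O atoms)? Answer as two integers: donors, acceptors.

2, 4

Donors: find every N or O and count the H atoms it carries.
  atom 10 (O): bond orders sum to 2 → 0 H
  atom 13 (N): bond orders sum to 1 → 2 H
  atom 15 (O): bond orders sum to 2 → 0 H
  atom 16 (O): bond orders sum to 2 → 0 H
Lipinski HBD = 2.
Acceptors: N atoms = 1, O atoms = 3 → HBA = 4.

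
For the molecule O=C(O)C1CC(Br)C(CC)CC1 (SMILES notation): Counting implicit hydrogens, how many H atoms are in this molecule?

Walk through each heavy atom and fill implicit hydrogens from standard valence (C 4, N 3, O 2, S 2, halogen 1):
  atom 1: O, bond orders sum to 2 (valence 2) → 0 H
  atom 2: C, bond orders sum to 4 (valence 4) → 0 H
  atom 3: O, bond orders sum to 1 (valence 2) → 1 H
  atom 4: C, bond orders sum to 3 (valence 4) → 1 H
  atom 5: C, bond orders sum to 2 (valence 4) → 2 H
  atom 6: C, bond orders sum to 3 (valence 4) → 1 H
  atom 7: Br (halogen, monovalent) → 0 H
  atom 8: C, bond orders sum to 3 (valence 4) → 1 H
  atom 9: C, bond orders sum to 2 (valence 4) → 2 H
  atom 10: C, bond orders sum to 1 (valence 4) → 3 H
  atom 11: C, bond orders sum to 2 (valence 4) → 2 H
  atom 12: C, bond orders sum to 2 (valence 4) → 2 H
Total hydrogens: 15.

15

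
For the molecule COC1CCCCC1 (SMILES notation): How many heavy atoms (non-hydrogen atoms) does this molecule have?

Every atom symbol written in the SMILES (organic subset) is one heavy atom; implicit H are not written.
Heavy atoms by element → C:7, O:1.
Total: 8.

8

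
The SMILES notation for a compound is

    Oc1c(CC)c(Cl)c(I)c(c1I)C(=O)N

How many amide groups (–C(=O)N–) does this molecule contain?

The amide motif appears at heavy-atom position 13 in the SMILES.
Other groups present: 1 hydroxyl.
Amide count: 1.

1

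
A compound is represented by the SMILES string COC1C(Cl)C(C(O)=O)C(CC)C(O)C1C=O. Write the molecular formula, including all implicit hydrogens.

Walk through each heavy atom and fill implicit hydrogens from standard valence (C 4, N 3, O 2, S 2, halogen 1):
  atom 1: C, bond orders sum to 1 (valence 4) → 3 H
  atom 2: O, bond orders sum to 2 (valence 2) → 0 H
  atom 3: C, bond orders sum to 3 (valence 4) → 1 H
  atom 4: C, bond orders sum to 3 (valence 4) → 1 H
  atom 5: Cl (halogen, monovalent) → 0 H
  atom 6: C, bond orders sum to 3 (valence 4) → 1 H
  atom 7: C, bond orders sum to 4 (valence 4) → 0 H
  atom 8: O, bond orders sum to 1 (valence 2) → 1 H
  atom 9: O, bond orders sum to 2 (valence 2) → 0 H
  atom 10: C, bond orders sum to 3 (valence 4) → 1 H
  atom 11: C, bond orders sum to 2 (valence 4) → 2 H
  atom 12: C, bond orders sum to 1 (valence 4) → 3 H
  atom 13: C, bond orders sum to 3 (valence 4) → 1 H
  atom 14: O, bond orders sum to 1 (valence 2) → 1 H
  atom 15: C, bond orders sum to 3 (valence 4) → 1 H
  atom 16: C, bond orders sum to 3 (valence 4) → 1 H
  atom 17: O, bond orders sum to 2 (valence 2) → 0 H
Totals → C:11, H:17, Cl:1, O:5.

C11H17ClO5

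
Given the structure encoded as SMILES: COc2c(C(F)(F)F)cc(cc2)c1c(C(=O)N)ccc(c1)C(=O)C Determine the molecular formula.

C17H14F3NO3

Walk through each heavy atom and fill implicit hydrogens from standard valence (C 4, N 3, O 2, S 2, halogen 1); for lowercase aromatic atoms, an aromatic c carries 1 H when it has two neighbours and 0 H with three, and aromatic n carries 0 H:
  atom 1: C, bond orders sum to 1 (valence 4) → 3 H
  atom 2: O, bond orders sum to 2 (valence 2) → 0 H
  atom 3: aromatic c, 3 neighbours → 0 H
  atom 4: aromatic c, 3 neighbours → 0 H
  atom 5: C, bond orders sum to 4 (valence 4) → 0 H
  atom 6: F (halogen, monovalent) → 0 H
  atom 7: F (halogen, monovalent) → 0 H
  atom 8: F (halogen, monovalent) → 0 H
  atom 9: aromatic c, 2 neighbours → 1 H
  atom 10: aromatic c, 3 neighbours → 0 H
  atom 11: aromatic c, 2 neighbours → 1 H
  atom 12: aromatic c, 2 neighbours → 1 H
  atom 13: aromatic c, 3 neighbours → 0 H
  atom 14: aromatic c, 3 neighbours → 0 H
  atom 15: C, bond orders sum to 4 (valence 4) → 0 H
  atom 16: O, bond orders sum to 2 (valence 2) → 0 H
  atom 17: N, bond orders sum to 1 (valence 3) → 2 H
  atom 18: aromatic c, 2 neighbours → 1 H
  atom 19: aromatic c, 2 neighbours → 1 H
  atom 20: aromatic c, 3 neighbours → 0 H
  atom 21: aromatic c, 2 neighbours → 1 H
  atom 22: C, bond orders sum to 4 (valence 4) → 0 H
  atom 23: O, bond orders sum to 2 (valence 2) → 0 H
  atom 24: C, bond orders sum to 1 (valence 4) → 3 H
Totals → C:17, H:14, F:3, N:1, O:3.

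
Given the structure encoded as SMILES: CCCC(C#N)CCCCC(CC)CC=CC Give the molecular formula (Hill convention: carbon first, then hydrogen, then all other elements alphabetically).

Walk through each heavy atom and fill implicit hydrogens from standard valence (C 4, N 3, O 2, S 2, halogen 1):
  atom 1: C, bond orders sum to 1 (valence 4) → 3 H
  atom 2: C, bond orders sum to 2 (valence 4) → 2 H
  atom 3: C, bond orders sum to 2 (valence 4) → 2 H
  atom 4: C, bond orders sum to 3 (valence 4) → 1 H
  atom 5: C, bond orders sum to 4 (valence 4) → 0 H
  atom 6: N, bond orders sum to 3 (valence 3) → 0 H
  atom 7: C, bond orders sum to 2 (valence 4) → 2 H
  atom 8: C, bond orders sum to 2 (valence 4) → 2 H
  atom 9: C, bond orders sum to 2 (valence 4) → 2 H
  atom 10: C, bond orders sum to 2 (valence 4) → 2 H
  atom 11: C, bond orders sum to 3 (valence 4) → 1 H
  atom 12: C, bond orders sum to 2 (valence 4) → 2 H
  atom 13: C, bond orders sum to 1 (valence 4) → 3 H
  atom 14: C, bond orders sum to 2 (valence 4) → 2 H
  atom 15: C, bond orders sum to 3 (valence 4) → 1 H
  atom 16: C, bond orders sum to 3 (valence 4) → 1 H
  atom 17: C, bond orders sum to 1 (valence 4) → 3 H
Totals → C:16, H:29, N:1.

C16H29N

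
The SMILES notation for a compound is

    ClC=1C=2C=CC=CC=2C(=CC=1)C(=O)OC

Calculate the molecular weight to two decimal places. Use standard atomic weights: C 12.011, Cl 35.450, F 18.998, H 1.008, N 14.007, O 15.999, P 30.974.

First, the molecular formula is C12H9ClO2 (counting implicit H from valence).
  C: 12 × 12.011 = 144.132
  Cl: 1 × 35.450 = 35.450
  H: 9 × 1.008 = 9.072
  O: 2 × 15.999 = 31.998
Sum: 12×12.011 + 1×35.450 + 9×1.008 + 2×15.999 = 220.652 → 220.65 g/mol.

220.65 g/mol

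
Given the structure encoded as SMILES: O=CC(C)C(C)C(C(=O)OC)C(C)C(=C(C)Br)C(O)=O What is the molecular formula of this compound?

Walk through each heavy atom and fill implicit hydrogens from standard valence (C 4, N 3, O 2, S 2, halogen 1):
  atom 1: O, bond orders sum to 2 (valence 2) → 0 H
  atom 2: C, bond orders sum to 3 (valence 4) → 1 H
  atom 3: C, bond orders sum to 3 (valence 4) → 1 H
  atom 4: C, bond orders sum to 1 (valence 4) → 3 H
  atom 5: C, bond orders sum to 3 (valence 4) → 1 H
  atom 6: C, bond orders sum to 1 (valence 4) → 3 H
  atom 7: C, bond orders sum to 3 (valence 4) → 1 H
  atom 8: C, bond orders sum to 4 (valence 4) → 0 H
  atom 9: O, bond orders sum to 2 (valence 2) → 0 H
  atom 10: O, bond orders sum to 2 (valence 2) → 0 H
  atom 11: C, bond orders sum to 1 (valence 4) → 3 H
  atom 12: C, bond orders sum to 3 (valence 4) → 1 H
  atom 13: C, bond orders sum to 1 (valence 4) → 3 H
  atom 14: C, bond orders sum to 4 (valence 4) → 0 H
  atom 15: C, bond orders sum to 4 (valence 4) → 0 H
  atom 16: C, bond orders sum to 1 (valence 4) → 3 H
  atom 17: Br (halogen, monovalent) → 0 H
  atom 18: C, bond orders sum to 4 (valence 4) → 0 H
  atom 19: O, bond orders sum to 1 (valence 2) → 1 H
  atom 20: O, bond orders sum to 2 (valence 2) → 0 H
Totals → C:14, H:21, Br:1, O:5.

C14H21BrO5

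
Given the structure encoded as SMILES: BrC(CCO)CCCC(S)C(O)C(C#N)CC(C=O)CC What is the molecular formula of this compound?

C15H26BrNO3S

Walk through each heavy atom and fill implicit hydrogens from standard valence (C 4, N 3, O 2, S 2, halogen 1):
  atom 1: Br (halogen, monovalent) → 0 H
  atom 2: C, bond orders sum to 3 (valence 4) → 1 H
  atom 3: C, bond orders sum to 2 (valence 4) → 2 H
  atom 4: C, bond orders sum to 2 (valence 4) → 2 H
  atom 5: O, bond orders sum to 1 (valence 2) → 1 H
  atom 6: C, bond orders sum to 2 (valence 4) → 2 H
  atom 7: C, bond orders sum to 2 (valence 4) → 2 H
  atom 8: C, bond orders sum to 2 (valence 4) → 2 H
  atom 9: C, bond orders sum to 3 (valence 4) → 1 H
  atom 10: S, bond orders sum to 1 (valence 2) → 1 H
  atom 11: C, bond orders sum to 3 (valence 4) → 1 H
  atom 12: O, bond orders sum to 1 (valence 2) → 1 H
  atom 13: C, bond orders sum to 3 (valence 4) → 1 H
  atom 14: C, bond orders sum to 4 (valence 4) → 0 H
  atom 15: N, bond orders sum to 3 (valence 3) → 0 H
  atom 16: C, bond orders sum to 2 (valence 4) → 2 H
  atom 17: C, bond orders sum to 3 (valence 4) → 1 H
  atom 18: C, bond orders sum to 3 (valence 4) → 1 H
  atom 19: O, bond orders sum to 2 (valence 2) → 0 H
  atom 20: C, bond orders sum to 2 (valence 4) → 2 H
  atom 21: C, bond orders sum to 1 (valence 4) → 3 H
Totals → C:15, H:26, Br:1, N:1, O:3, S:1.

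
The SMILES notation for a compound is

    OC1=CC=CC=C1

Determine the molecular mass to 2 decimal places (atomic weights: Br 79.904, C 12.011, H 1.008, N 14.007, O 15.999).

First, the molecular formula is C6H6O (counting implicit H from valence).
  C: 6 × 12.011 = 72.066
  H: 6 × 1.008 = 6.048
  O: 1 × 15.999 = 15.999
Sum: 6×12.011 + 6×1.008 + 1×15.999 = 94.113 → 94.11 g/mol.

94.11 g/mol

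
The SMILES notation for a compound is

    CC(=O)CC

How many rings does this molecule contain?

In SMILES, each pair of matching ring-closure digits denotes one ring-closing bond; the number of such bonds equals the number of independent rings.
Ring-closure bonds here: 0.

0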